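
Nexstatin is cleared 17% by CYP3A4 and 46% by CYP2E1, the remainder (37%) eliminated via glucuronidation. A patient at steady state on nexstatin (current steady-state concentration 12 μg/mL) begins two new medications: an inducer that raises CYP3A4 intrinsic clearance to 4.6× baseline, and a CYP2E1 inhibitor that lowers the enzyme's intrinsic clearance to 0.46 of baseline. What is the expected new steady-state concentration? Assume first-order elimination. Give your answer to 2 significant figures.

CYP3A4: 0.17 × 4.6 = 0.782
CYP2E1: 0.46 × 0.46 = 0.2116
Other: 0.37 (unchanged)
CL_new/CL_old = 0.782 + 0.2116 + 0.37 = 1.3636.
New steady-state concentration = 12 / 1.3636 = 8.8 μg/mL (concentration scales inversely with clearance).

8.8 μg/mL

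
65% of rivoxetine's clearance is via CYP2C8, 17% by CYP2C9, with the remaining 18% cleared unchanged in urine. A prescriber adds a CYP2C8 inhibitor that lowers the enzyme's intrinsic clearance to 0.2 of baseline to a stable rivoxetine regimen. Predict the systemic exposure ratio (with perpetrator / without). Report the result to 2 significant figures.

2.1

CYP2C8: 0.65 × 0.2 = 0.13
CYP2C9: 0.17 (unchanged)
Other: 0.18 (unchanged)
CL_new/CL_old = 0.13 + 0.17 + 0.18 = 0.48.
Systemic exposure ratio = CL_old/CL_new = 1 / 0.48 = 2.1.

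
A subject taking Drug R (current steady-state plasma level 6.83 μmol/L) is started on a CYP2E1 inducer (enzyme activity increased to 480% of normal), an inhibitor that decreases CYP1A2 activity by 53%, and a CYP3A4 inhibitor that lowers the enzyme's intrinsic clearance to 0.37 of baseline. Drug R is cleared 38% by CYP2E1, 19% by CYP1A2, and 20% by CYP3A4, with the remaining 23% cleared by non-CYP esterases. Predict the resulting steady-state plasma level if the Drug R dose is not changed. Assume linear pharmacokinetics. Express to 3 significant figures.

The CYP2E1 pathway (38% of clearance) is boosted to 4.8× activity: 0.38 × 4.8 = 1.824.
The CYP1A2 pathway (19% of clearance) is reduced to 0.47× activity: 0.19 × 0.47 = 0.0893.
The CYP3A4 pathway (20% of clearance) falls to 0.37× activity: 0.2 × 0.37 = 0.074.
The remaining 23% of clearance is unaffected.
CL_new/CL_old = 1.824 + 0.0893 + 0.074 + 0.23 = 2.2173.
New steady-state plasma level = 6.83 / 2.2173 = 3.08 μmol/L (concentration scales inversely with clearance).

3.08 μmol/L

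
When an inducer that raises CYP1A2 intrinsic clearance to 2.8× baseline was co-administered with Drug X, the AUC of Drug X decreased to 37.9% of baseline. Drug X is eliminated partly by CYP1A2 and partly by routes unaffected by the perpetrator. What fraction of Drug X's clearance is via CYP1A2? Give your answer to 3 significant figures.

0.910

Let x = fm,CYP1A2. Because AUC ∝ 1/CL, relative clearance rose to 1/0.379 = 2.639.
Setting x·2.8 + (1 − x) = 2.639 and solving: x = (2.639 − 1)/(2.8 − 1) = 0.910.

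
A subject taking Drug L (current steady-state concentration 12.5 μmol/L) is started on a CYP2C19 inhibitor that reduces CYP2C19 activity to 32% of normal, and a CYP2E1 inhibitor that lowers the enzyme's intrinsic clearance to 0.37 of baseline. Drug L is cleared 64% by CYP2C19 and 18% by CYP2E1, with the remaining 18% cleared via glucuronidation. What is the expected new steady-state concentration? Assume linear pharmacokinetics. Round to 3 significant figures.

The CYP2C19 pathway (64% of clearance) falls to 0.32× activity: 0.64 × 0.32 = 0.2048.
The CYP2E1 pathway (18% of clearance) drops to 0.37× activity: 0.18 × 0.37 = 0.0666.
The remaining 18% of clearance is unaffected.
New clearance relative to baseline: 0.2048 + 0.0666 + 0.18 = 0.4514.
New steady-state concentration = 12.5 / 0.4514 = 27.7 μmol/L (concentration scales inversely with clearance).

27.7 μmol/L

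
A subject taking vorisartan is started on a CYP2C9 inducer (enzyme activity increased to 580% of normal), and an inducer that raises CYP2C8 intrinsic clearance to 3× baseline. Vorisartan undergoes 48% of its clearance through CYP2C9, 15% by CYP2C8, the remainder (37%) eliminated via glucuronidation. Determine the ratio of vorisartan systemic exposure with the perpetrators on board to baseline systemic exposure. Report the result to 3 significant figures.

CYP2C9: 0.48 × 5.8 = 2.784
CYP2C8: 0.15 × 3 = 0.45
Other: 0.37 (unchanged)
New clearance relative to baseline: 2.784 + 0.45 + 0.37 = 3.604.
Net systemic exposure ratio = 1 / 3.604 = 0.277.

0.277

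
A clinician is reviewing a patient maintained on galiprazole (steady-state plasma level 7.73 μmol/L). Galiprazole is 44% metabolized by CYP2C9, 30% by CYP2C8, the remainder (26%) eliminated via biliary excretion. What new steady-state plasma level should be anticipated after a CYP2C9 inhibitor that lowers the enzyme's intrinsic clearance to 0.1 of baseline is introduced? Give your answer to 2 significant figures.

13 μmol/L

CYP2C9: 0.44 × 0.1 = 0.044
CYP2C8: 0.3 (unchanged)
Other: 0.26 (unchanged)
Relative clearance = 0.044 + 0.3 + 0.26 = 0.604.
New steady-state plasma level = baseline ÷ relative clearance = 7.73 / 0.604 = 13 μmol/L.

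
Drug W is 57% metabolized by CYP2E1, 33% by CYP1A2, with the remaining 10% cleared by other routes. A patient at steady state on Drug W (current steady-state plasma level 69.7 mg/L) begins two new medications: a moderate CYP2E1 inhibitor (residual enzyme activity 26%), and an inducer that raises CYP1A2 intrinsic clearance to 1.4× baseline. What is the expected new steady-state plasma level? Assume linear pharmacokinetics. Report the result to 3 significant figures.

The CYP2E1 pathway (57% of clearance) is reduced to 0.26× activity: 0.57 × 0.26 = 0.1482.
The CYP1A2 pathway (33% of clearance) increases to 1.4× activity: 0.33 × 1.4 = 0.462.
Non-CYP routes (10%) are unchanged.
CL_new/CL_old = 0.1482 + 0.462 + 0.1 = 0.7102.
Dividing the baseline by the relative clearance: 69.7 / 0.7102 = 98.1 mg/L.

98.1 mg/L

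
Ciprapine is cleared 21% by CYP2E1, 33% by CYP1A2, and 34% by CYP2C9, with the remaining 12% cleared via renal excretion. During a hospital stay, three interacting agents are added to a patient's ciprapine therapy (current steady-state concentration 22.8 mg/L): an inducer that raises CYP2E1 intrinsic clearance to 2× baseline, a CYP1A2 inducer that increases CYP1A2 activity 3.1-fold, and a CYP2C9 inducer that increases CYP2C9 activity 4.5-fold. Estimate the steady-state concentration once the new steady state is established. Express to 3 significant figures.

CYP2E1: 0.21 × 2 = 0.42
CYP1A2: 0.33 × 3.1 = 1.023
CYP2C9: 0.34 × 4.5 = 1.53
Other: 0.12 (unchanged)
New clearance relative to baseline: 0.42 + 1.023 + 1.53 + 0.12 = 3.093.
New steady-state concentration = 22.8 / 3.093 = 7.37 mg/L (concentration scales inversely with clearance).

7.37 mg/L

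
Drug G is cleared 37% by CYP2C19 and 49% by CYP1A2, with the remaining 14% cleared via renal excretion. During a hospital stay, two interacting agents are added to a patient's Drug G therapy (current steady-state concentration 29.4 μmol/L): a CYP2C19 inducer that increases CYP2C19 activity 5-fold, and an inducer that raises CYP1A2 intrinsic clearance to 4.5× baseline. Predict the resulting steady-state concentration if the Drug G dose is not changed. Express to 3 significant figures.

7.01 μmol/L

The CYP2C19 pathway (37% of clearance) rises to 5× activity: 0.37 × 5 = 1.85.
The CYP1A2 pathway (49% of clearance) is boosted to 4.5× activity: 0.49 × 4.5 = 2.205.
The remaining 14% of clearance is unaffected.
CL_new/CL_old = 1.85 + 2.205 + 0.14 = 4.195.
New steady-state concentration = 29.4 / 4.195 = 7.01 μmol/L (concentration scales inversely with clearance).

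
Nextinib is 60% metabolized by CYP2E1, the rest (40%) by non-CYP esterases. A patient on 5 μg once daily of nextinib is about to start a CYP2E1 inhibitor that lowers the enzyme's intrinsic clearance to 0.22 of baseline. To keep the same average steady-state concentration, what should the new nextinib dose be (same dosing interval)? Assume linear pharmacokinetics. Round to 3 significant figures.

The CYP2E1 pathway (60% of clearance) drops to 0.22× activity: 0.6 × 0.22 = 0.132.
The remaining 40% of clearance is unaffected.
CL_new/CL_old = 0.132 + 0.4 = 0.532.
Css,avg = (dose rate)/CL, so holding Css fixed requires dose ∝ CL: 5 × 0.532 = 2.66 μg.

2.66 μg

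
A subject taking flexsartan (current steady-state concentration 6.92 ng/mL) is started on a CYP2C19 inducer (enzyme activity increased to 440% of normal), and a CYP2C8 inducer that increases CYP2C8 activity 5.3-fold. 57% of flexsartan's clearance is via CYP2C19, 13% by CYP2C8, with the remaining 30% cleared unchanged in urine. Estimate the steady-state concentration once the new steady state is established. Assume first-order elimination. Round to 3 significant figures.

1.98 ng/mL

CYP2C19: 0.57 × 4.4 = 2.508
CYP2C8: 0.13 × 5.3 = 0.689
Other: 0.3 (unchanged)
CL_new/CL_old = 2.508 + 0.689 + 0.3 = 3.497.
Dividing the baseline by the relative clearance: 6.92 / 3.497 = 1.98 ng/mL.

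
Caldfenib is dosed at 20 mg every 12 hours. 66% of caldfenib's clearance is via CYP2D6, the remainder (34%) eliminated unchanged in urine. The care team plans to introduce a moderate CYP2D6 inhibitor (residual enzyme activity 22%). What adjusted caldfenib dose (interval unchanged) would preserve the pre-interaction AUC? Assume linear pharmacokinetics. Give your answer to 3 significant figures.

9.70 mg

The CYP2D6 pathway (66% of clearance) drops to 0.22× activity: 0.66 × 0.22 = 0.1452.
Non-CYP routes (34%) are unchanged.
CL_new/CL_old = 0.1452 + 0.34 = 0.4852.
To maintain the same steady-state level, dose must scale with clearance: new dose = 20 × 0.4852 = 9.70 mg.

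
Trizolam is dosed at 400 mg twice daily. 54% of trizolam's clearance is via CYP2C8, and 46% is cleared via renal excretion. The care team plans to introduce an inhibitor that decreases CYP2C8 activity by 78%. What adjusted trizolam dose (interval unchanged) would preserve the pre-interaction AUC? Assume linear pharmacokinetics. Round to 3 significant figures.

The CYP2C8 pathway (54% of clearance) is reduced to 0.22× activity: 0.54 × 0.22 = 0.1188.
Non-CYP routes (46%) are unchanged.
Relative clearance = 0.1188 + 0.46 = 0.5788.
To maintain the same steady-state level, dose must scale with clearance: new dose = 400 × 0.5788 = 232 mg.

232 mg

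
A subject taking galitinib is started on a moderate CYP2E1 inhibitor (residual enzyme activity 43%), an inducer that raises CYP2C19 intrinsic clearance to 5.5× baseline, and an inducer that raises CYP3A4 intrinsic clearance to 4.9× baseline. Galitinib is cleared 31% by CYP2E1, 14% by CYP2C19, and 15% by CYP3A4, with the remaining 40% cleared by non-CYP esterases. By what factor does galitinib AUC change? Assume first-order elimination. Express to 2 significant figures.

0.49

CYP2E1: 0.31 × 0.43 = 0.1333
CYP2C19: 0.14 × 5.5 = 0.77
CYP3A4: 0.15 × 4.9 = 0.735
Other: 0.4 (unchanged)
CL_new/CL_old = 0.1333 + 0.77 + 0.735 + 0.4 = 2.0383.
Net AUC ratio = 1 / 2.0383 = 0.49.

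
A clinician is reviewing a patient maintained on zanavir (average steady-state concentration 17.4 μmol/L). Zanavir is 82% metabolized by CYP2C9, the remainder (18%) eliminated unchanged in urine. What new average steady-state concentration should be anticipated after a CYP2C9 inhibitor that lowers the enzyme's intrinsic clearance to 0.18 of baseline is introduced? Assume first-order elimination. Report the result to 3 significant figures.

53.1 μmol/L

CYP2C9: 0.82 × 0.18 = 0.1476
Other: 0.18 (unchanged)
New clearance relative to baseline: 0.1476 + 0.18 = 0.3276.
Average steady-state concentration ∝ 1/CL, so new value = 17.4 / 0.3276 = 53.1 μmol/L.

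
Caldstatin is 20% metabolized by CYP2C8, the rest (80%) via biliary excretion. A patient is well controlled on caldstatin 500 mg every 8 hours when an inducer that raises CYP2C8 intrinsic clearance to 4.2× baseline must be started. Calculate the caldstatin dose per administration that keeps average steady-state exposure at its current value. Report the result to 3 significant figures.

820 mg

The CYP2C8 pathway (20% of clearance) increases to 4.2× activity: 0.2 × 4.2 = 0.84.
The remaining 80% of clearance is unaffected.
CL_new/CL_old = 0.84 + 0.8 = 1.64.
Exposure is unchanged when dose changes in proportion to clearance. New dose = 500 mg × 1.64 = 820 mg.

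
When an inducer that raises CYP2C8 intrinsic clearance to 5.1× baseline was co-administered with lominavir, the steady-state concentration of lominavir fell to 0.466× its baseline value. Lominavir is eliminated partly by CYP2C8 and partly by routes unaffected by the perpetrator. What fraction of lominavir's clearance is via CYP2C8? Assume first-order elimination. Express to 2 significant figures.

0.28

Let x = fm,CYP2C8. Because steady-state concentration ∝ 1/CL, relative clearance rose to 1/0.466 = 2.146.
Only the CYP2C8 route changed, so 2.146 = x·5.1 + (1 − x), giving x = 0.28.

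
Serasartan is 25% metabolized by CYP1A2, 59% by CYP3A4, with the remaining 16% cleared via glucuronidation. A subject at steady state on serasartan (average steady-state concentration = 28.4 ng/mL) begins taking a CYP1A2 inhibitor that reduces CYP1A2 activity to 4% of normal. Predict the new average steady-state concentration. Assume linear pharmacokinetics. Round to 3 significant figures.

The CYP1A2 pathway (25% of clearance) drops to 0.04× activity: 0.25 × 0.04 = 0.01.
CYP3A4 (59%) and the residual 16% are unaffected.
New clearance relative to baseline: 0.01 + 0.59 + 0.16 = 0.76.
New average steady-state concentration = baseline ÷ relative clearance = 28.4 / 0.76 = 37.4 ng/mL.

37.4 ng/mL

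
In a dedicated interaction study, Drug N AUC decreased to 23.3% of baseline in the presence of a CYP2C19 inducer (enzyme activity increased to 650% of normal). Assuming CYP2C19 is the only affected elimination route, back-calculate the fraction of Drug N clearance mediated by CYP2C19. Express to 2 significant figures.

Call the CYP2C19 fraction fm. After the interaction, CL_new/CL_old = fm × 6.5 + (1 − fm).
AUC ratio = 1 / (new CL fraction), so new CL fraction = 1 / 0.233 = 4.292.
fm × 6.5 + 1 − fm = 4.292  ⇒  fm × (6.5 − 1) = 3.292  ⇒  fm = 0.60.

0.60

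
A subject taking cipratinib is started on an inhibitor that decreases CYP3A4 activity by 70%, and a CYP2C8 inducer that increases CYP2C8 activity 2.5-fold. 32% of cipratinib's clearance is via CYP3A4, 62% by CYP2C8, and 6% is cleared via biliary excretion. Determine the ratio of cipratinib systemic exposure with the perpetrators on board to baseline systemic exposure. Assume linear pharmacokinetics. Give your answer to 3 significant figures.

The CYP3A4 pathway (32% of clearance) drops to 0.3× activity: 0.32 × 0.3 = 0.096.
The CYP2C8 pathway (62% of clearance) is boosted to 2.5× activity: 0.62 × 2.5 = 1.55.
Non-CYP routes (6%) are unchanged.
New clearance relative to baseline: 0.096 + 1.55 + 0.06 = 1.706.
Net systemic exposure ratio = 1 / 1.706 = 0.586.

0.586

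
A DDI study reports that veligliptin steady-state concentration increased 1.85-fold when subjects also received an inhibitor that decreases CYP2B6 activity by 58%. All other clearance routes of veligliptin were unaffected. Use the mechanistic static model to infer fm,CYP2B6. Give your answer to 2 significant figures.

0.79

CL'/CL = 1 / 1.85 = 0.5405
0.42·fm + (1 − fm) = 0.5405
fm = (0.5405 − 1) / (0.42 − 1) = 0.79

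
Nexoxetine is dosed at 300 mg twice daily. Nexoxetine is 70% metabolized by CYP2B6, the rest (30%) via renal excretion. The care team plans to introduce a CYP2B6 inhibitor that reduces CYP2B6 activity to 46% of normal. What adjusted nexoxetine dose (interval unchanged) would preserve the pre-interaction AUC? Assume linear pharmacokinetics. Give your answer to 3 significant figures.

The CYP2B6 pathway (70% of clearance) falls to 0.46× activity: 0.7 × 0.46 = 0.322.
Non-CYP routes (30%) are unchanged.
New clearance relative to baseline: 0.322 + 0.3 = 0.622.
Exposure is unchanged when dose changes in proportion to clearance. New dose = 300 mg × 0.622 = 187 mg.

187 mg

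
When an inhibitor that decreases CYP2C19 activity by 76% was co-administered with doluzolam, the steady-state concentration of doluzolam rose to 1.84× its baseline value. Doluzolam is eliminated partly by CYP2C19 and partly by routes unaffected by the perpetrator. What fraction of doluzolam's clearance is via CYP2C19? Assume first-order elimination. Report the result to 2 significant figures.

0.60

Call the CYP2C19 fraction fm. After the interaction, CL_new/CL_old = fm × 0.24 + (1 − fm).
Steady-state concentration ratio = 1 / (new CL fraction), so new CL fraction = 1 / 1.84 = 0.5435.
fm × 0.24 + 1 − fm = 0.5435  ⇒  fm × (0.24 − 1) = −0.4565  ⇒  fm = 0.60.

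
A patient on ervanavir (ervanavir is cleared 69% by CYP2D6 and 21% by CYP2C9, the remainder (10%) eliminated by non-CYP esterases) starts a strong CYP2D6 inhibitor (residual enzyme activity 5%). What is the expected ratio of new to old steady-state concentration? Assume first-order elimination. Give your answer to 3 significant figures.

The CYP2D6 pathway (69% of clearance) is reduced to 0.05× activity: 0.69 × 0.05 = 0.0345.
CYP2C9 (21%) and the residual 10% are unaffected.
Relative clearance = 0.0345 + 0.21 + 0.1 = 0.3445.
Steady-state concentration ratio = CL_old/CL_new = 1 / 0.3445 = 2.90.

2.90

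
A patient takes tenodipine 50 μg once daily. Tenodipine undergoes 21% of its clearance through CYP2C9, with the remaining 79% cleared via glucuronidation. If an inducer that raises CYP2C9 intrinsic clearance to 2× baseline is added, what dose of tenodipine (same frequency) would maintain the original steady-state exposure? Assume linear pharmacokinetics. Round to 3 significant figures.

60.5 μg

The CYP2C9 pathway (21% of clearance) rises to 2× activity: 0.21 × 2 = 0.42.
The remaining 79% of clearance is unaffected.
New clearance relative to baseline: 0.42 + 0.79 = 1.21.
To maintain the same steady-state level, dose must scale with clearance: new dose = 50 × 1.21 = 60.5 μg.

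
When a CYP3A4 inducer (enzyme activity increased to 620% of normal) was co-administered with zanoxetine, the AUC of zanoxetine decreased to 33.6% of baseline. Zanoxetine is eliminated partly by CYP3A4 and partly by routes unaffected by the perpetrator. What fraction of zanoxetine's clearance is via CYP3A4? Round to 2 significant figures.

0.38

Let fm be the CYP3A4 fraction. New clearance relative to baseline = fm × 6.2 + (1 − fm).
AUC ratio = 1 / (new CL fraction), so new CL fraction = 1 / 0.336 = 2.976.
fm × 6.2 + 1 − fm = 2.976  ⇒  fm × (6.2 − 1) = 1.976  ⇒  fm = 0.38.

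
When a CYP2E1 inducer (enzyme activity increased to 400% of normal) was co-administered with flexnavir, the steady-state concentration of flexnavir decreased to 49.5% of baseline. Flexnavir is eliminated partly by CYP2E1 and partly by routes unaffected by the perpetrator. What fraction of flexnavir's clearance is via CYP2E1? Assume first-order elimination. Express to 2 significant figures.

CL'/CL = 1 / 0.495 = 2.02
4·fm + (1 − fm) = 2.02
fm = (2.02 − 1) / (4 − 1) = 0.34

0.34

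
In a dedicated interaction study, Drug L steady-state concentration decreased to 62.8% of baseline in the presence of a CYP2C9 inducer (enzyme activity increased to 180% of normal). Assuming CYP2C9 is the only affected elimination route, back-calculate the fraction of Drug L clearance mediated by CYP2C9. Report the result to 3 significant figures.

Call the CYP2C9 fraction fm. After the interaction, CL_new/CL_old = fm × 1.8 + (1 − fm).
Steady-state concentration ratio = 1 / (new CL fraction), so new CL fraction = 1 / 0.628 = 1.592.
fm × 1.8 + 1 − fm = 1.592  ⇒  fm × (1.8 − 1) = 0.5924  ⇒  fm = 0.740.

0.740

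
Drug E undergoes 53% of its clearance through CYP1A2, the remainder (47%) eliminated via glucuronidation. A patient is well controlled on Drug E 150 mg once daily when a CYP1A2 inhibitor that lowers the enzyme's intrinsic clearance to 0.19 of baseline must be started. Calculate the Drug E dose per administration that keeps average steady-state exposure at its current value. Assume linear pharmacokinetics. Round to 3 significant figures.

The CYP1A2 pathway (53% of clearance) drops to 0.19× activity: 0.53 × 0.19 = 0.1007.
The remaining 47% of clearance is unaffected.
New clearance relative to baseline: 0.1007 + 0.47 = 0.5707.
Css,avg = (dose rate)/CL, so holding Css fixed requires dose ∝ CL: 150 × 0.5707 = 85.6 mg.

85.6 mg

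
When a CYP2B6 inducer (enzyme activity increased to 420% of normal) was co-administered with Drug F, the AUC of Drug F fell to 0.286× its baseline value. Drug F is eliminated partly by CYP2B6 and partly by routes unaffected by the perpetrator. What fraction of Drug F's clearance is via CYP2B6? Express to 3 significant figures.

Let x = fm,CYP2B6. Because AUC ∝ 1/CL, relative clearance rose to 1/0.286 = 3.497.
Setting x·4.2 + (1 − x) = 3.497 and solving: x = (3.497 − 1)/(4.2 − 1) = 0.780.

0.780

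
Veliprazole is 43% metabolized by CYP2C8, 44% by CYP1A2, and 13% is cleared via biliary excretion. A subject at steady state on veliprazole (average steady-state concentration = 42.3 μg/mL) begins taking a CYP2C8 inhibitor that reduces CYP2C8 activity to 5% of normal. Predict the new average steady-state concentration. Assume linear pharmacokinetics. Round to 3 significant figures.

The CYP2C8 pathway (43% of clearance) is reduced to 0.05× activity: 0.43 × 0.05 = 0.0215.
CYP1A2 (44%) and the residual 13% are unaffected.
Relative clearance = 0.0215 + 0.44 + 0.13 = 0.5915.
New average steady-state concentration = baseline ÷ relative clearance = 42.3 / 0.5915 = 71.5 μg/mL.

71.5 μg/mL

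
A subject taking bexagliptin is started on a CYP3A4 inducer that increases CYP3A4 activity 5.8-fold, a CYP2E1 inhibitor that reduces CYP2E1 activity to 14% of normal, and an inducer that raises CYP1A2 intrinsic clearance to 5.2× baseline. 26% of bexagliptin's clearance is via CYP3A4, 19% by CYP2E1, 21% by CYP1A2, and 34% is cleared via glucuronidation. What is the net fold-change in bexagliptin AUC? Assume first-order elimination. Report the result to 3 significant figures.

CYP3A4: 0.26 × 5.8 = 1.508
CYP2E1: 0.19 × 0.14 = 0.0266
CYP1A2: 0.21 × 5.2 = 1.092
Other: 0.34 (unchanged)
CL_new/CL_old = 1.508 + 0.0266 + 1.092 + 0.34 = 2.9666.
Net AUC ratio = 1 / 2.9666 = 0.337.

0.337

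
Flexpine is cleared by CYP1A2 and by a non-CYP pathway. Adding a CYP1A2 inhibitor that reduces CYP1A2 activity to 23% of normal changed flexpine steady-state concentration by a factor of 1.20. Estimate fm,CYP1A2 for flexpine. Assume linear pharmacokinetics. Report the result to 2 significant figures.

Call the CYP1A2 fraction fm. After the interaction, CL_new/CL_old = fm × 0.23 + (1 − fm).
Steady-state concentration ratio = 1 / (new CL fraction), so new CL fraction = 1 / 1.20 = 0.8333.
fm × 0.23 + 1 − fm = 0.8333  ⇒  fm × (0.23 − 1) = −0.1667  ⇒  fm = 0.22.

0.22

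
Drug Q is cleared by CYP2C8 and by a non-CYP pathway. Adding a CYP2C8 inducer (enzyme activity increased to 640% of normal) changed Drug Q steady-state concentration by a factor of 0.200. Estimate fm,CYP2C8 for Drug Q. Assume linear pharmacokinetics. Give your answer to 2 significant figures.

Write x for the fraction cleared via CYP2C8. The observed steady-state concentration change means clearance rose to 1/0.200 = 5 of baseline.
Setting x·6.4 + (1 − x) = 5 and solving: x = (5 − 1)/(6.4 − 1) = 0.74.

0.74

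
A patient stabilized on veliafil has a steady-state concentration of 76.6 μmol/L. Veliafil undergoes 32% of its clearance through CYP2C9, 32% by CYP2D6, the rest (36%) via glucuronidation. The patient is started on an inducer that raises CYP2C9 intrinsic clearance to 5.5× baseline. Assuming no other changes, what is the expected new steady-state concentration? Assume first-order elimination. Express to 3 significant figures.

31.4 μmol/L

The CYP2C9 pathway (32% of clearance) increases to 5.5× activity: 0.32 × 5.5 = 1.76.
CYP2D6 (32%) and the residual 36% are unaffected.
CL_new/CL_old = 1.76 + 0.32 + 0.36 = 2.44.
With dosing unchanged, steady-state concentration scales as 1/CL: 76.6 / 2.44 = 31.4 μmol/L.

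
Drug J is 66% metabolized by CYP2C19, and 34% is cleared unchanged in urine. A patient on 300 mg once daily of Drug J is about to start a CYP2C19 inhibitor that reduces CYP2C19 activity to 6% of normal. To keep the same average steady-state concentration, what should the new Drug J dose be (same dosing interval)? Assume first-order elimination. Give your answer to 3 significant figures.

114 mg

CYP2C19: 0.66 × 0.06 = 0.0396
Other: 0.34 (unchanged)
CL_new/CL_old = 0.0396 + 0.34 = 0.3796.
To maintain the same steady-state level, dose must scale with clearance: new dose = 300 × 0.3796 = 114 mg.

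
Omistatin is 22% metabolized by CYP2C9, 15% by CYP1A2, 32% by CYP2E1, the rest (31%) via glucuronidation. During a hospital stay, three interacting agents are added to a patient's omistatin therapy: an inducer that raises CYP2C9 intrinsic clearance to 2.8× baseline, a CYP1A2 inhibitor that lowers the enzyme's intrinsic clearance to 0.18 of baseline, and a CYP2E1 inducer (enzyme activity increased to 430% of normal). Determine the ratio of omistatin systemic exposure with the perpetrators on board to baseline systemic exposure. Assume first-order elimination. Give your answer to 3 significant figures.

The CYP2C9 pathway (22% of clearance) rises to 2.8× activity: 0.22 × 2.8 = 0.616.
The CYP1A2 pathway (15% of clearance) drops to 0.18× activity: 0.15 × 0.18 = 0.027.
The CYP2E1 pathway (32% of clearance) increases to 4.3× activity: 0.32 × 4.3 = 1.376.
The remaining 31% of clearance is unaffected.
CL_new/CL_old = 0.616 + 0.027 + 1.376 + 0.31 = 2.329.
Because systemic exposure varies inversely with clearance, the combined effect is 1 / 2.329 = 0.429.

0.429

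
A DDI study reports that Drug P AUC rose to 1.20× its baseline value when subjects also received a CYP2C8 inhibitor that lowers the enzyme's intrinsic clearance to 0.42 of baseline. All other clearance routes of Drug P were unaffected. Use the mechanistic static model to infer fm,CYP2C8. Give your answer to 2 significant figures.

Call the CYP2C8 fraction fm. After the interaction, CL_new/CL_old = fm × 0.42 + (1 − fm).
AUC ratio = 1 / (new CL fraction), so new CL fraction = 1 / 1.20 = 0.8333.
fm × 0.42 + 1 − fm = 0.8333  ⇒  fm × (0.42 − 1) = −0.1667  ⇒  fm = 0.29.

0.29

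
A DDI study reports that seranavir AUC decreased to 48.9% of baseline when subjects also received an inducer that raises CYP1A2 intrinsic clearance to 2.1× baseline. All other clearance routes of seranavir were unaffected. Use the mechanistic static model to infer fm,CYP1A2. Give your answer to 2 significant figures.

0.95

Write x for the fraction cleared via CYP1A2. The observed AUC change means clearance rose to 1/0.489 = 2.045 of baseline.
Setting x·2.1 + (1 − x) = 2.045 and solving: x = (2.045 − 1)/(2.1 − 1) = 0.95.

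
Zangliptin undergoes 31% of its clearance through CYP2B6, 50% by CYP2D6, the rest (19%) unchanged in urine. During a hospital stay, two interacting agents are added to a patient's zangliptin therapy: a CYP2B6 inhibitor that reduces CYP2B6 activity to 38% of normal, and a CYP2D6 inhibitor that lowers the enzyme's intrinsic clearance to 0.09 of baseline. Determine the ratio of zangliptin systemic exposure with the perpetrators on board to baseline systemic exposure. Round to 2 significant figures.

2.8

The CYP2B6 pathway (31% of clearance) falls to 0.38× activity: 0.31 × 0.38 = 0.1178.
The CYP2D6 pathway (50% of clearance) drops to 0.09× activity: 0.5 × 0.09 = 0.045.
Non-CYP routes (19%) are unchanged.
CL_new/CL_old = 0.1178 + 0.045 + 0.19 = 0.3528.
Because systemic exposure varies inversely with clearance, the combined effect is 1 / 0.3528 = 2.8.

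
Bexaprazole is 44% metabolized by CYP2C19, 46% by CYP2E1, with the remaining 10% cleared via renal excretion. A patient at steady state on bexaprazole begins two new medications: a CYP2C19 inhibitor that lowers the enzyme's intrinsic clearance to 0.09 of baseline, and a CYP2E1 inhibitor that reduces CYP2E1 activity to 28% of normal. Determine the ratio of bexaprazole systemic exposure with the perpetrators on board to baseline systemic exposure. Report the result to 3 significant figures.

The CYP2C19 pathway (44% of clearance) is reduced to 0.09× activity: 0.44 × 0.09 = 0.0396.
The CYP2E1 pathway (46% of clearance) is reduced to 0.28× activity: 0.46 × 0.28 = 0.1288.
The remaining 10% of clearance is unaffected.
New clearance relative to baseline: 0.0396 + 0.1288 + 0.1 = 0.2684.
Because systemic exposure varies inversely with clearance, the combined effect is 1 / 0.2684 = 3.73.

3.73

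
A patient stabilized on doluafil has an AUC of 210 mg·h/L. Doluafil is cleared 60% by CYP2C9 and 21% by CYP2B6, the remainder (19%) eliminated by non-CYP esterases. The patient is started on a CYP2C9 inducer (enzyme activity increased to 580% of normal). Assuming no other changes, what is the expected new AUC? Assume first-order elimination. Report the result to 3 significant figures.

54.1 mg·h/L

CYP2C9: 0.6 × 5.8 = 3.48
CYP2B6: 0.21 (unchanged)
Other: 0.19 (unchanged)
Relative clearance = 3.48 + 0.21 + 0.19 = 3.88.
AUC ∝ 1/CL, so new value = 210 / 3.88 = 54.1 mg·h/L.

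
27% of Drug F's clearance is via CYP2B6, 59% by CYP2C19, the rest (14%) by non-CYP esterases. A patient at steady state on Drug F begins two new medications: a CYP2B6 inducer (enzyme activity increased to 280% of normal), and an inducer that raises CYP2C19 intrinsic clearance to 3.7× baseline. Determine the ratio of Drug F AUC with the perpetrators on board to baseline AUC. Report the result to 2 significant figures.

The CYP2B6 pathway (27% of clearance) increases to 2.8× activity: 0.27 × 2.8 = 0.756.
The CYP2C19 pathway (59% of clearance) increases to 3.7× activity: 0.59 × 3.7 = 2.183.
Non-CYP routes (14%) are unchanged.
Relative clearance = 0.756 + 2.183 + 0.14 = 3.079.
Because AUC varies inversely with clearance, the combined effect is 1 / 3.079 = 0.32.

0.32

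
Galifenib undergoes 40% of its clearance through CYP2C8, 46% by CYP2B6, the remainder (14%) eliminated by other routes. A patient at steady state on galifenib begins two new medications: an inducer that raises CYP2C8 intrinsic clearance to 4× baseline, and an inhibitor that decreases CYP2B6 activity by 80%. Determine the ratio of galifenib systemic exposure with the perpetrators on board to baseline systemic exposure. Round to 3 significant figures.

0.546

The CYP2C8 pathway (40% of clearance) increases to 4× activity: 0.4 × 4 = 1.6.
The CYP2B6 pathway (46% of clearance) drops to 0.2× activity: 0.46 × 0.2 = 0.092.
The remaining 14% of clearance is unaffected.
New clearance relative to baseline: 1.6 + 0.092 + 0.14 = 1.832.
Net systemic exposure ratio = 1 / 1.832 = 0.546.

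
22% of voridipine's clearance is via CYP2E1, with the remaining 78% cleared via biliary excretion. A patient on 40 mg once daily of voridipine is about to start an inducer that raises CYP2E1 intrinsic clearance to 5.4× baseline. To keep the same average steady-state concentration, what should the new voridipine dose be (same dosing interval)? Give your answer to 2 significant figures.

The CYP2E1 pathway (22% of clearance) rises to 5.4× activity: 0.22 × 5.4 = 1.188.
The remaining 78% of clearance is unaffected.
Relative clearance = 1.188 + 0.78 = 1.968.
Css,avg = (dose rate)/CL, so holding Css fixed requires dose ∝ CL: 40 × 1.968 = 79 mg.

79 mg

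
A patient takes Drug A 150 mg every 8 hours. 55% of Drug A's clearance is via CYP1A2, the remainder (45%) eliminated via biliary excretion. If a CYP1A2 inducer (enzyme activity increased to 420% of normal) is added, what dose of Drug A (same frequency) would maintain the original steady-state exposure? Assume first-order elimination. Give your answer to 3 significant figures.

414 mg

CYP1A2: 0.55 × 4.2 = 2.31
Other: 0.45 (unchanged)
CL_new/CL_old = 2.31 + 0.45 = 2.76.
Css,avg = (dose rate)/CL, so holding Css fixed requires dose ∝ CL: 150 × 2.76 = 414 mg.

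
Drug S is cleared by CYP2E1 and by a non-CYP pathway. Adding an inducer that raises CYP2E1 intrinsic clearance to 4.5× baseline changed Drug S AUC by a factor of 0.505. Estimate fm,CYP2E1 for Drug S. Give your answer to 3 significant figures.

0.280

Call the CYP2E1 fraction fm. After the interaction, CL_new/CL_old = fm × 4.5 + (1 − fm).
AUC ratio = 1 / (new CL fraction), so new CL fraction = 1 / 0.505 = 1.98.
fm × 4.5 + 1 − fm = 1.98  ⇒  fm × (4.5 − 1) = 0.9802  ⇒  fm = 0.280.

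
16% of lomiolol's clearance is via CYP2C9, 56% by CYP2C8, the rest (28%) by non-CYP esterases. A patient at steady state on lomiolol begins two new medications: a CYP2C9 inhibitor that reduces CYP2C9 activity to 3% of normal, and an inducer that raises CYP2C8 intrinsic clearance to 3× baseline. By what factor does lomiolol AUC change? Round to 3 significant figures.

0.509

CYP2C9: 0.16 × 0.03 = 0.0048
CYP2C8: 0.56 × 3 = 1.68
Other: 0.28 (unchanged)
New clearance relative to baseline: 0.0048 + 1.68 + 0.28 = 1.9648.
Net AUC ratio = 1 / 1.9648 = 0.509.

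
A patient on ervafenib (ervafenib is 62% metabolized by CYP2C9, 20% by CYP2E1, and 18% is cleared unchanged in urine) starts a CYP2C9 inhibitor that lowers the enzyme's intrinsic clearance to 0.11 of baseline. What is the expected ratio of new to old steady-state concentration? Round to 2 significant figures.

2.2

The CYP2C9 pathway (62% of clearance) drops to 0.11× activity: 0.62 × 0.11 = 0.0682.
CYP2E1 (20%) and the residual 18% are unaffected.
New clearance relative to baseline: 0.0682 + 0.2 + 0.18 = 0.4482.
Since steady-state concentration ∝ 1/CL, the ratio is 1 / 0.4482 = 2.2.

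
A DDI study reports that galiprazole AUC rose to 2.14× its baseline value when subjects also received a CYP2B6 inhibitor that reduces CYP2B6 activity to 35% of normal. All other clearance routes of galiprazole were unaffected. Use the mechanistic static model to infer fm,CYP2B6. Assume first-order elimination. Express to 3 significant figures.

0.820

Let fm be the CYP2B6 fraction. New clearance relative to baseline = fm × 0.35 + (1 − fm).
AUC ratio = 1 / (new CL fraction), so new CL fraction = 1 / 2.14 = 0.4673.
fm × 0.35 + 1 − fm = 0.4673  ⇒  fm × (0.35 − 1) = −0.5327  ⇒  fm = 0.820.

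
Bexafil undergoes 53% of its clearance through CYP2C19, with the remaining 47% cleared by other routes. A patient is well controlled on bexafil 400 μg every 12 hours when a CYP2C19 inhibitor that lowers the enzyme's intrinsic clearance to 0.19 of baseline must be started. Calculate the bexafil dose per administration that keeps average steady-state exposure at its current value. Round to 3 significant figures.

The CYP2C19 pathway (53% of clearance) falls to 0.19× activity: 0.53 × 0.19 = 0.1007.
Non-CYP routes (47%) are unchanged.
CL_new/CL_old = 0.1007 + 0.47 = 0.5707.
Exposure is unchanged when dose changes in proportion to clearance. New dose = 400 μg × 0.5707 = 228 μg.

228 μg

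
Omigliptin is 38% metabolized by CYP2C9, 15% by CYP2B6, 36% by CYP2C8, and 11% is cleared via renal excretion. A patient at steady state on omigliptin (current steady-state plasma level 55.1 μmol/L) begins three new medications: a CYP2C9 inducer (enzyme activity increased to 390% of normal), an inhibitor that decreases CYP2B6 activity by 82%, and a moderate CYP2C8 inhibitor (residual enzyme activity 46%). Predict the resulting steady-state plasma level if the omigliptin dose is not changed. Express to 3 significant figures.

30.9 μmol/L

The CYP2C9 pathway (38% of clearance) increases to 3.9× activity: 0.38 × 3.9 = 1.482.
The CYP2B6 pathway (15% of clearance) falls to 0.18× activity: 0.15 × 0.18 = 0.027.
The CYP2C8 pathway (36% of clearance) drops to 0.46× activity: 0.36 × 0.46 = 0.1656.
The remaining 11% of clearance is unaffected.
New clearance relative to baseline: 1.482 + 0.027 + 0.1656 + 0.11 = 1.7846.
Dividing the baseline by the relative clearance: 55.1 / 1.7846 = 30.9 μmol/L.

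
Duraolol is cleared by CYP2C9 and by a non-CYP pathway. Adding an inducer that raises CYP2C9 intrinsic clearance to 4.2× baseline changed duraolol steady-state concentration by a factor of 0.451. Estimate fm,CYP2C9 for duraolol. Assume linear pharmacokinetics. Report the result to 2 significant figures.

Let x = fm,CYP2C9. Because steady-state concentration ∝ 1/CL, relative clearance rose to 1/0.451 = 2.217.
Setting x·4.2 + (1 − x) = 2.217 and solving: x = (2.217 − 1)/(4.2 − 1) = 0.38.

0.38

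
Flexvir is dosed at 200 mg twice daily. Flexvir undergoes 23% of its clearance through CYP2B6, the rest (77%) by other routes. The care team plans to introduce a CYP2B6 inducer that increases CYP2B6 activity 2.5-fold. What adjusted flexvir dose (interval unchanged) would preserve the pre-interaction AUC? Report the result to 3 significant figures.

The CYP2B6 pathway (23% of clearance) is boosted to 2.5× activity: 0.23 × 2.5 = 0.575.
Non-CYP routes (77%) are unchanged.
CL_new/CL_old = 0.575 + 0.77 = 1.345.
Css,avg = (dose rate)/CL, so holding Css fixed requires dose ∝ CL: 200 × 1.345 = 269 mg.

269 mg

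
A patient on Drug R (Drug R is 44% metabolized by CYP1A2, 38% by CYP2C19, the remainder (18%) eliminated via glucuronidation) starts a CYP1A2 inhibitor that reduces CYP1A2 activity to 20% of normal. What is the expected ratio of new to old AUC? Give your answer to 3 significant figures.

1.54

The CYP1A2 pathway (44% of clearance) is reduced to 0.2× activity: 0.44 × 0.2 = 0.088.
CYP2C19 (38%) and the residual 18% are unaffected.
New clearance relative to baseline: 0.088 + 0.38 + 0.18 = 0.648.
Since AUC ∝ 1/CL, the ratio is 1 / 0.648 = 1.54.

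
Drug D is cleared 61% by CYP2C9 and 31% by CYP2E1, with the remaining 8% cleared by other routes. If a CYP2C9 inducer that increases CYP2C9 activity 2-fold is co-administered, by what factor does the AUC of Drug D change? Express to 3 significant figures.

The CYP2C9 pathway (61% of clearance) rises to 2× activity: 0.61 × 2 = 1.22.
CYP2E1 (31%) and the residual 8% are unaffected.
CL_new/CL_old = 1.22 + 0.31 + 0.08 = 1.61.
AUC is inversely proportional to clearance, so the fold-change is 1 / 1.61 = 0.621.

0.621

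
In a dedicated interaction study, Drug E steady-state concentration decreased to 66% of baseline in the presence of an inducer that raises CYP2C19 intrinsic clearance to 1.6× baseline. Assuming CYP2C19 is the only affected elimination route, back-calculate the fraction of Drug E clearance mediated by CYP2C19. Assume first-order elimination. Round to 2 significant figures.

Call the CYP2C19 fraction fm. After the interaction, CL_new/CL_old = fm × 1.6 + (1 − fm).
Steady-state concentration ratio = 1 / (new CL fraction), so new CL fraction = 1 / 0.660 = 1.515.
fm × 1.6 + 1 − fm = 1.515  ⇒  fm × (1.6 − 1) = 0.5152  ⇒  fm = 0.86.

0.86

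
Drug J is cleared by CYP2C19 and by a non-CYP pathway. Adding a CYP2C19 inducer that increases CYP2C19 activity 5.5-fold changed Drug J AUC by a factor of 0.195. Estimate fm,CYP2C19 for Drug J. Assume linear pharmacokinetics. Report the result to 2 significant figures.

0.92

CL'/CL = 1 / 0.195 = 5.128
5.5·fm + (1 − fm) = 5.128
fm = (5.128 − 1) / (5.5 − 1) = 0.92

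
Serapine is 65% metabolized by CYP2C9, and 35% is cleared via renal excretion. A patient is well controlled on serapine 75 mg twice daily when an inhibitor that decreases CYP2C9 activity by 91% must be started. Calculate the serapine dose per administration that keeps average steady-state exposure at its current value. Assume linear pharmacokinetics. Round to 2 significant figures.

The CYP2C9 pathway (65% of clearance) drops to 0.09× activity: 0.65 × 0.09 = 0.0585.
Non-CYP routes (35%) are unchanged.
Relative clearance = 0.0585 + 0.35 = 0.4085.
Css,avg = (dose rate)/CL, so holding Css fixed requires dose ∝ CL: 75 × 0.4085 = 31 mg.

31 mg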